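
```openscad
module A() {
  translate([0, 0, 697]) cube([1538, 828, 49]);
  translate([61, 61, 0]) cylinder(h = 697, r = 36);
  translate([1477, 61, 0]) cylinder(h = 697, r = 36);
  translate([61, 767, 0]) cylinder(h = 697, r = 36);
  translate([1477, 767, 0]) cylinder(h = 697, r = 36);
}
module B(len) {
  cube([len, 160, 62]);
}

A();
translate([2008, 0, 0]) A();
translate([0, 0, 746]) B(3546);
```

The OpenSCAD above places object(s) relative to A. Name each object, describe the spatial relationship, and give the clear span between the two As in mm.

Second table starts at x = 2008; first ends at x = 1538; clear span = 2008 − 1538 = 470 mm.

A is a table. B is a beam. A beam spans the tops of two tables. The clear span between the two tables is 470 mm.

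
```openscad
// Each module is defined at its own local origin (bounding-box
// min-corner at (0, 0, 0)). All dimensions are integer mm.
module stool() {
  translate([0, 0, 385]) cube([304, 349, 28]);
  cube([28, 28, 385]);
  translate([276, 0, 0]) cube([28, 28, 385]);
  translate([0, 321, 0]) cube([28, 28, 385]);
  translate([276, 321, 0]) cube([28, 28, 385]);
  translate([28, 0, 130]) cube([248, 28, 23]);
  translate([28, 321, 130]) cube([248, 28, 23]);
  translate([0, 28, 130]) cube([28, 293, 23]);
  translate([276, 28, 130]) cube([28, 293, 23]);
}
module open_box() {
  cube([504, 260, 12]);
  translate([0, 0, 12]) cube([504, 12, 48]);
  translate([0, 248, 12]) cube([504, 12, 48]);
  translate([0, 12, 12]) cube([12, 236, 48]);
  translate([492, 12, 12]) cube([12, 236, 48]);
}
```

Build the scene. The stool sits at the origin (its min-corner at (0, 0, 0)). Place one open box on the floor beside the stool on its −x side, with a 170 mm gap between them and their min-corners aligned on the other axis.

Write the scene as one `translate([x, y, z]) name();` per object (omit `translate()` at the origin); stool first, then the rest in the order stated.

stool();
translate([-674, 0, 0]) open_box();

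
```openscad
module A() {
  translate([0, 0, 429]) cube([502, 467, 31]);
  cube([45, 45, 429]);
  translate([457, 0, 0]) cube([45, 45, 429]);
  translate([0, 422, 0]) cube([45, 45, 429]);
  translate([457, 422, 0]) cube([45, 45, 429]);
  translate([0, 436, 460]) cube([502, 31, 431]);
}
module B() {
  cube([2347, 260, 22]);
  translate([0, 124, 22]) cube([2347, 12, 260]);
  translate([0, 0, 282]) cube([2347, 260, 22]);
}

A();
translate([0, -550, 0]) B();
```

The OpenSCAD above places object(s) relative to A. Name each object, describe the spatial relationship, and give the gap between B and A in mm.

The I-beam's nearest face is 290 mm from the chair's −y face.

A is a chair. B is an I-beam. The I-beam is on the floor beside the chair on its −y side. The gap between the I-beam and the chair is 290 mm.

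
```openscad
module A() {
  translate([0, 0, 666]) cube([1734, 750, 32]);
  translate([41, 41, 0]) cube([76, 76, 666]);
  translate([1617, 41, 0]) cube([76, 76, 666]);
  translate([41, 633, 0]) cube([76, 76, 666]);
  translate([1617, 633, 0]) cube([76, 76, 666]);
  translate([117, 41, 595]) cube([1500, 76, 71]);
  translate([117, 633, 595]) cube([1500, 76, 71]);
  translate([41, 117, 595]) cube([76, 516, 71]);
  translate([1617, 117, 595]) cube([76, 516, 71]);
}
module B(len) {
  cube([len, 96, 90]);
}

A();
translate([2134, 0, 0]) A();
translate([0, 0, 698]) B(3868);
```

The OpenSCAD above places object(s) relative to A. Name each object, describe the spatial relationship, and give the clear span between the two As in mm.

A is a table. B is a beam. A beam spans the tops of two tables. The clear span between the two tables is 400 mm.

Second table starts at x = 2134; first ends at x = 1734; clear span = 2134 − 1734 = 400 mm.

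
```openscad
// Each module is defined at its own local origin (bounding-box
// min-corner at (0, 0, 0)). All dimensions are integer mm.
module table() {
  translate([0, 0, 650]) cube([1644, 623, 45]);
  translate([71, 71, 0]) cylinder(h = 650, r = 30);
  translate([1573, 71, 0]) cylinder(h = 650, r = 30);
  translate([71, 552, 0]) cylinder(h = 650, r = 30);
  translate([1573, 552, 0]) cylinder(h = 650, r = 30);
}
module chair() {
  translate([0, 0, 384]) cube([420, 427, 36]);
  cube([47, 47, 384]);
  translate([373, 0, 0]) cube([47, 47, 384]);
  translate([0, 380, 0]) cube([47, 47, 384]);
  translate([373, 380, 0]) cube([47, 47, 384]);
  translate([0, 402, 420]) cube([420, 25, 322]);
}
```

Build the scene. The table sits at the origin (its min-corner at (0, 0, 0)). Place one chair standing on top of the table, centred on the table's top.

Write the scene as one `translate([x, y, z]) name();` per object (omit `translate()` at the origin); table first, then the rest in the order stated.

table();
translate([612, 98, 695]) chair();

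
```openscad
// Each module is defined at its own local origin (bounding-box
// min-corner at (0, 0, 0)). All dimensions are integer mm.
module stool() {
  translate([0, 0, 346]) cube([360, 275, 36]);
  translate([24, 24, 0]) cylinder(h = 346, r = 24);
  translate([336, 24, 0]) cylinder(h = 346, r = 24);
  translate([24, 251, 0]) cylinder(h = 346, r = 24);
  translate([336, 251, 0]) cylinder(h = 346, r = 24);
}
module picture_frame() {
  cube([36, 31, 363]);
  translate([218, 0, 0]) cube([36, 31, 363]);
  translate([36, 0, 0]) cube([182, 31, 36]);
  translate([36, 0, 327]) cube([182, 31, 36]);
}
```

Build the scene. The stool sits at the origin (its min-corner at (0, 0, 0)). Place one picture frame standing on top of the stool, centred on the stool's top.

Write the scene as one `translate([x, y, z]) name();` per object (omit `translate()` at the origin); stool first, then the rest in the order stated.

stool();
translate([53, 122, 382]) picture_frame();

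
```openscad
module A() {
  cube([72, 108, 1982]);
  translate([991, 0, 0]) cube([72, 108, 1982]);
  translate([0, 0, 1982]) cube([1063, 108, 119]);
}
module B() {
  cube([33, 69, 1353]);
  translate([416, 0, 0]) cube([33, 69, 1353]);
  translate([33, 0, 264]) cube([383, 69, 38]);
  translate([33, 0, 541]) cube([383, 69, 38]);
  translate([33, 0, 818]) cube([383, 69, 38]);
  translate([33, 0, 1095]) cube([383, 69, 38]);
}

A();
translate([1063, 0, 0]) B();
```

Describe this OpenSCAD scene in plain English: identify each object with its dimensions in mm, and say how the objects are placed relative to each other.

A is a rectangular door frame: two vertical jambs of 72×108 mm section, 1982 mm tall, with a clear opening 919 mm wide between their inner faces. A header 119 mm tall and 108 mm deep lies on top of the jambs and spans the full outside width.

B is a wooden ladder with two side rails of 33×69 mm section and 1353 mm height, set 449 mm apart overall. Between them run 4 rectangular rungs (69 mm deep, 38 mm thick), front faces flush with the rails' −y face. The bottom of the first rung is 264 mm above the floor and each subsequent rung is 277 mm higher than the one below.

The ladder is against the door frame's +x side, with their −y faces flush.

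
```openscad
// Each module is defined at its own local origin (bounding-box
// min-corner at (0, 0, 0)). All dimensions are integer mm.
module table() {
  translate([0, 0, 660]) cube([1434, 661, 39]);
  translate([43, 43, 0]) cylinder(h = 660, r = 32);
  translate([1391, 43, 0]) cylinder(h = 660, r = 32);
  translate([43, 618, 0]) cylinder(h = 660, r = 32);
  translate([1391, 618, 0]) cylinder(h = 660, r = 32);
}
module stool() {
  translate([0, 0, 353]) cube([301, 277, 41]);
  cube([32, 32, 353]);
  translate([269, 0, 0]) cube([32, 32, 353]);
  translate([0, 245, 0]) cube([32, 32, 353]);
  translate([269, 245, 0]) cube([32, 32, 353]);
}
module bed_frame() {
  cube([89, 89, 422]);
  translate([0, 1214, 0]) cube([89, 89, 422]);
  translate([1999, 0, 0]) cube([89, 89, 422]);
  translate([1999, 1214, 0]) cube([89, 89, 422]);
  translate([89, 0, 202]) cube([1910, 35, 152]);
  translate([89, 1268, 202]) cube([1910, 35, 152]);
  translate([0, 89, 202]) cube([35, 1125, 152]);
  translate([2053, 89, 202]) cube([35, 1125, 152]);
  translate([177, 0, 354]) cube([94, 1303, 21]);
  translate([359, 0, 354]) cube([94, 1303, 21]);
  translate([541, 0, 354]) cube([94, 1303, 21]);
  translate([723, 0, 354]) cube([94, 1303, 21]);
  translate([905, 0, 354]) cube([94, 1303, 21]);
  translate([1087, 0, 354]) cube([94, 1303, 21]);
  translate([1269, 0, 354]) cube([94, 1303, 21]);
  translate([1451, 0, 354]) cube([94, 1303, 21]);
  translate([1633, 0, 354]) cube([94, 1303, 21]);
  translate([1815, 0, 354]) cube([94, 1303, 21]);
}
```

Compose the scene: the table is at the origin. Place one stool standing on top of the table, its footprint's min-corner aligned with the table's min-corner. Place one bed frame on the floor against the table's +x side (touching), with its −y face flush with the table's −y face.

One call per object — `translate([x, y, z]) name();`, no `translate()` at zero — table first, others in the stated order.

table();
translate([0, 0, 699]) stool();
translate([1434, 0, 0]) bed_frame();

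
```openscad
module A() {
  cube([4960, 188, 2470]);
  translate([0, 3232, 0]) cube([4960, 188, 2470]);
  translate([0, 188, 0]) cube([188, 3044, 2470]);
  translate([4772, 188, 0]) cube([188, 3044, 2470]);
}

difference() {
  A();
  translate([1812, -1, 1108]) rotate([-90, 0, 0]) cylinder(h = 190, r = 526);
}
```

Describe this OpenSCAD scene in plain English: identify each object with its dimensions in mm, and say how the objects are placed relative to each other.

A is the wall frame of a small rectangular building: four walls, each 2470 mm tall and 188 mm thick, enclosing a footprint 4960 mm (x) by 3420 mm (y) outside-to-outside, with no floor or roof. The front and back walls (the −y and +y sides) span the full width; the two side walls fit between them.

The house frame has a circular hole of radius 526 mm through its front wall, centred at (x = 1812, z = 1108).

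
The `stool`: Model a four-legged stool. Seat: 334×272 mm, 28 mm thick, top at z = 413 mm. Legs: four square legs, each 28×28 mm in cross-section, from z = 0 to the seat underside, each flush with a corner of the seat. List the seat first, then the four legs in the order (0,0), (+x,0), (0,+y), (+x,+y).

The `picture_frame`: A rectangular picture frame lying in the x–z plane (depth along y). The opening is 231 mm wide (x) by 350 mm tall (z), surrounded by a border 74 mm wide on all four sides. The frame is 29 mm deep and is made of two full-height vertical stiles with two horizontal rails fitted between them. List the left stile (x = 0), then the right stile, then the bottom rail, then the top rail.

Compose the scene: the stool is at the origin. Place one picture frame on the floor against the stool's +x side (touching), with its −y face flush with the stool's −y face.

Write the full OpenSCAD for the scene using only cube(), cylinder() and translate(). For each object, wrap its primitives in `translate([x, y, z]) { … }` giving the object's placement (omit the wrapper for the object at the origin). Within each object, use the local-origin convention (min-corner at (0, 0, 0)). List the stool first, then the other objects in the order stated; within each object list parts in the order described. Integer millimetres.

translate([0, 0, 385]) cube([334, 272, 28]);
cube([28, 28, 385]);
translate([306, 0, 0]) cube([28, 28, 385]);
translate([0, 244, 0]) cube([28, 28, 385]);
translate([306, 244, 0]) cube([28, 28, 385]);
translate([334, 0, 0]) {
  cube([74, 29, 498]);
  translate([305, 0, 0]) cube([74, 29, 498]);
  translate([74, 0, 0]) cube([231, 29, 74]);
  translate([74, 0, 424]) cube([231, 29, 74]);
}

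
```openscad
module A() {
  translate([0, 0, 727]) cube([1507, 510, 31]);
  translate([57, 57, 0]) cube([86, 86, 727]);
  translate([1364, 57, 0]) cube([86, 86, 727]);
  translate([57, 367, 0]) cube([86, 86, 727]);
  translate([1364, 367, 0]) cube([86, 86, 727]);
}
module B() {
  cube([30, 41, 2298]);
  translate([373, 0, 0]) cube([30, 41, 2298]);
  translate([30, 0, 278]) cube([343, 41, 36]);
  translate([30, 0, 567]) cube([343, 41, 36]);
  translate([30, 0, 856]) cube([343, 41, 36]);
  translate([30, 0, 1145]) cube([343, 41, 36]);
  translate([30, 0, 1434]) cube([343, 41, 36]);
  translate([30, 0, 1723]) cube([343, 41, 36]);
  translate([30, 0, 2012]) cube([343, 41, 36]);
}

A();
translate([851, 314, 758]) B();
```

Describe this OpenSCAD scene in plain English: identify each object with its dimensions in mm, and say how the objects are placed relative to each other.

A is a table: top 1507 mm (x) × 510 mm (y), 31 mm thick, upper face at z = 758 mm, on four 86×86 mm square legs, each inset 57 mm from the nearest pair of top edges, running from z = 0 to the bottom of the top.

B is a straight ladder. Two 30×41 mm vertical rails, 2298 mm tall, stand 403 mm apart (outside-to-outside) with their front faces coplanar on the −y side. 7 rungs, each 41 mm deep and 36 mm tall, span between the inner faces of the rails, front faces flush with the rails. The lowest rung's underside is at z = 278 mm and rungs are spaced 289 mm apart (underside to underside).

The ladder is on top of the table.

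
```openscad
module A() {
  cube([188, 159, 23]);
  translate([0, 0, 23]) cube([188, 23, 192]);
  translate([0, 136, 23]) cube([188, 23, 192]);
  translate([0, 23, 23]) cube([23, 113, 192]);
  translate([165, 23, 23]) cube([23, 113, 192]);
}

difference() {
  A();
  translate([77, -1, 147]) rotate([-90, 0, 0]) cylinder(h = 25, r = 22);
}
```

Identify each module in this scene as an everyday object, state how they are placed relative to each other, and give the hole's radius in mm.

The subtracted cylinder has r = 22 mm.

A is an open box. The open box has a circular hole through its front wall. The hole's radius is 22 mm.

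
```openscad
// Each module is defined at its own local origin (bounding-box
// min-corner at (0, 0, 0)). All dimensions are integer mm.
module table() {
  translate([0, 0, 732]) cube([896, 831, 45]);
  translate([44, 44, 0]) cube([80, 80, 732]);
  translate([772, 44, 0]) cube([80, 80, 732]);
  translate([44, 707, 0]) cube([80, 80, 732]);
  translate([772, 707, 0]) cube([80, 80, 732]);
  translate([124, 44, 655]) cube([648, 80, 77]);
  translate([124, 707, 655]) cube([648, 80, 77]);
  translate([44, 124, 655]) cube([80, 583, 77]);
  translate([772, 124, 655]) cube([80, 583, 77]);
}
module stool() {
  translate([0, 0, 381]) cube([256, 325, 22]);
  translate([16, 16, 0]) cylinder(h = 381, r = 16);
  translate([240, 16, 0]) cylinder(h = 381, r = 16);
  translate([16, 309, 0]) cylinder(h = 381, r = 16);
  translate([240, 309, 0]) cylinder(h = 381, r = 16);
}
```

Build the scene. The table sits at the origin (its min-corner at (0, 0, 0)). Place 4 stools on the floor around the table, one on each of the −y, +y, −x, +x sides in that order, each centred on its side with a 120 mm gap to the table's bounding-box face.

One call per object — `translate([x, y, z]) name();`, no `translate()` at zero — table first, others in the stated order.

table();
translate([320, -445, 0]) stool();
translate([320, 951, 0]) stool();
translate([-376, 253, 0]) stool();
translate([1016, 253, 0]) stool();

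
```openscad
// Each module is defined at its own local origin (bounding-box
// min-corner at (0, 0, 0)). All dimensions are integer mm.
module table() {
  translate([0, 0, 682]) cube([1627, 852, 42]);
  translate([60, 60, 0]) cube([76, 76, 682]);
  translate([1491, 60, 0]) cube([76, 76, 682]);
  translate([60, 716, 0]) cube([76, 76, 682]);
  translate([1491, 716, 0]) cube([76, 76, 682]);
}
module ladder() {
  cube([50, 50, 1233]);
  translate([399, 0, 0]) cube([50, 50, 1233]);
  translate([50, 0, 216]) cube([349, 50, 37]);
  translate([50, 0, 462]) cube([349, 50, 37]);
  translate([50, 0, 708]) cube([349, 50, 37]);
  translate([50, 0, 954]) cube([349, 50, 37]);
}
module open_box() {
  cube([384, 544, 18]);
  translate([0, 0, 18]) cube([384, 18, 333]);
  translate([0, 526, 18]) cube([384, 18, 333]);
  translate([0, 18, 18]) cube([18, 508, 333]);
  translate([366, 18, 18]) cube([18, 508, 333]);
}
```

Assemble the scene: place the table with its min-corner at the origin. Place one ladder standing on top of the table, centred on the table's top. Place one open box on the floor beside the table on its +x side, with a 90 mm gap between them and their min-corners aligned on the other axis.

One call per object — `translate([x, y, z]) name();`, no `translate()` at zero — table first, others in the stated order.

table();
translate([589, 401, 724]) ladder();
translate([1717, 0, 0]) open_box();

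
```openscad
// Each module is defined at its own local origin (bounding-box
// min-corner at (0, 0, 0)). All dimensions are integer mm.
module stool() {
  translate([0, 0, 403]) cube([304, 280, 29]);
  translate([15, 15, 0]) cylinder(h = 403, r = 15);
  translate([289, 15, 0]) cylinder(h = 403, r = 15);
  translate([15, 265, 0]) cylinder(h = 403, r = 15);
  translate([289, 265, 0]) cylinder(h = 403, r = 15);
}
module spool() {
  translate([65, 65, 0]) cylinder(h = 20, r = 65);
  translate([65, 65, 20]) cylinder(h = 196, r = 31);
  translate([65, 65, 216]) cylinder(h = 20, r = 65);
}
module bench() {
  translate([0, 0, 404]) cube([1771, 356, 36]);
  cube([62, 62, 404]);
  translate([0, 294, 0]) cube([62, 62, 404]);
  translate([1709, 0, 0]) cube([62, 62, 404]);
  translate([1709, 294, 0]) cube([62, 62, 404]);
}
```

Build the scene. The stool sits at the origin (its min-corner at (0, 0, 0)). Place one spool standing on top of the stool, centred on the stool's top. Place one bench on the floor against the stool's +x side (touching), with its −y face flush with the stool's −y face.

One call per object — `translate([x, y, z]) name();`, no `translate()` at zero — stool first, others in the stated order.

stool();
translate([87, 75, 432]) spool();
translate([304, 0, 0]) bench();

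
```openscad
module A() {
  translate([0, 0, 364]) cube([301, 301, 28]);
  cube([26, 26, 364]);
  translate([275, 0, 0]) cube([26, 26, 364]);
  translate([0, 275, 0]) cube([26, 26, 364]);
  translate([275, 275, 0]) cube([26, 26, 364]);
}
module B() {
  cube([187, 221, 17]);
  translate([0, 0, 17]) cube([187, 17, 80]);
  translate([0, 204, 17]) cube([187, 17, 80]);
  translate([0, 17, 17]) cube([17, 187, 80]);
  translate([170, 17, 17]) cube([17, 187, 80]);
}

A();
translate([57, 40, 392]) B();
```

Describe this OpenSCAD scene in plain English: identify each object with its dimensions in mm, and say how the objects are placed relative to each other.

A is a four-legged stool. The seat is a 301×301×28 mm slab whose top surface is at z = 392 mm; four square legs, each 26×26 mm in cross-section, run from the floor (z = 0) to the underside of the seat, each flush with a corner of the seat.

B is an open-topped rectangular box: outside dimensions 187×221×97 mm, with a uniform wall and base thickness of 17 mm. The base is a full 187×221 slab on the floor; four walls sit on top of the base. The front and back walls (the −y and +y sides) span the full width; the two side walls fit between them.

The open box is on top of the stool, centred.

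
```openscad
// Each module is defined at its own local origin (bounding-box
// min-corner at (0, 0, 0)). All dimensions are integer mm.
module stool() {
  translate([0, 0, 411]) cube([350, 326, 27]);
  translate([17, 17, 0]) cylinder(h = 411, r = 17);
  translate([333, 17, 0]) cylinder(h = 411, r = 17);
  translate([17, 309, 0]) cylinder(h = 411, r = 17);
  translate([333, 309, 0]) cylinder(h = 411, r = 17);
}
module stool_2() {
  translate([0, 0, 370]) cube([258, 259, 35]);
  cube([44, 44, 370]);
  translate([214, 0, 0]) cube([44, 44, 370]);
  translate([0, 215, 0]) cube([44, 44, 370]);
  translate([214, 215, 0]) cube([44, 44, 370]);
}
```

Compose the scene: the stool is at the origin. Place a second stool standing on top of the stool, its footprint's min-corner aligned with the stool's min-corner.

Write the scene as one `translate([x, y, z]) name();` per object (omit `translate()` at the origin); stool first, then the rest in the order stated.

stool();
translate([0, 0, 438]) stool_2();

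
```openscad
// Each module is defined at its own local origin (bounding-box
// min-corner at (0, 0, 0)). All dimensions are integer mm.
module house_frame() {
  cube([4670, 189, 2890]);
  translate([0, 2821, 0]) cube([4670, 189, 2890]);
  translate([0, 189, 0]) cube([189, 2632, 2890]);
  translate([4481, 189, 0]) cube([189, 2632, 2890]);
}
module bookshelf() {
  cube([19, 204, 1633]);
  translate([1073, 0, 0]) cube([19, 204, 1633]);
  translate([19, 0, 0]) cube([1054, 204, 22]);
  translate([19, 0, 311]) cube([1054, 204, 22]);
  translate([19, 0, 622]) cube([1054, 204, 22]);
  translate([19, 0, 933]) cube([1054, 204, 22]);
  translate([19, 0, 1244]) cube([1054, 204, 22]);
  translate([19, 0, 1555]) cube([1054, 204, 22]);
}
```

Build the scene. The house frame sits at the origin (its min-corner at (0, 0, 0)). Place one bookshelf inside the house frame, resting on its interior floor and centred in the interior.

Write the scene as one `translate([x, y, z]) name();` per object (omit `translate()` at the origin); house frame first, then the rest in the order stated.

house_frame();
translate([1789, 1403, 0]) bookshelf();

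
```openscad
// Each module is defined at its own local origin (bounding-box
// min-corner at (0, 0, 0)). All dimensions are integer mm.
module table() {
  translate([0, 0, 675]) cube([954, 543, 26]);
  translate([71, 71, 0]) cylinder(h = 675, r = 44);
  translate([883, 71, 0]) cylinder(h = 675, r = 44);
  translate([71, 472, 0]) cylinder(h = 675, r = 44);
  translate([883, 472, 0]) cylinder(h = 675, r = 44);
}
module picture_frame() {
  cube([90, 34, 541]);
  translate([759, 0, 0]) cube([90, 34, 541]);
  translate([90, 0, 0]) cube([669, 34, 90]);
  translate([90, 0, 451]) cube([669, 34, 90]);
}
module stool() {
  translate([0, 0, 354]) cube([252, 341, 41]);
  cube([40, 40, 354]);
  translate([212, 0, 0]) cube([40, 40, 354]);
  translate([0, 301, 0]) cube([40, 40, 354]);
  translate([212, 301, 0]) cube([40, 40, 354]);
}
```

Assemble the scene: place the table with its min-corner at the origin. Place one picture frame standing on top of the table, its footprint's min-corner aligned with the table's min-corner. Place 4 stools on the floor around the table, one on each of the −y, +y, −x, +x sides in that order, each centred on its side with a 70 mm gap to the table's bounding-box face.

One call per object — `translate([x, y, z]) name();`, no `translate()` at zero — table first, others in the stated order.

table();
translate([0, 0, 701]) picture_frame();
translate([351, -411, 0]) stool();
translate([351, 613, 0]) stool();
translate([-322, 101, 0]) stool();
translate([1024, 101, 0]) stool();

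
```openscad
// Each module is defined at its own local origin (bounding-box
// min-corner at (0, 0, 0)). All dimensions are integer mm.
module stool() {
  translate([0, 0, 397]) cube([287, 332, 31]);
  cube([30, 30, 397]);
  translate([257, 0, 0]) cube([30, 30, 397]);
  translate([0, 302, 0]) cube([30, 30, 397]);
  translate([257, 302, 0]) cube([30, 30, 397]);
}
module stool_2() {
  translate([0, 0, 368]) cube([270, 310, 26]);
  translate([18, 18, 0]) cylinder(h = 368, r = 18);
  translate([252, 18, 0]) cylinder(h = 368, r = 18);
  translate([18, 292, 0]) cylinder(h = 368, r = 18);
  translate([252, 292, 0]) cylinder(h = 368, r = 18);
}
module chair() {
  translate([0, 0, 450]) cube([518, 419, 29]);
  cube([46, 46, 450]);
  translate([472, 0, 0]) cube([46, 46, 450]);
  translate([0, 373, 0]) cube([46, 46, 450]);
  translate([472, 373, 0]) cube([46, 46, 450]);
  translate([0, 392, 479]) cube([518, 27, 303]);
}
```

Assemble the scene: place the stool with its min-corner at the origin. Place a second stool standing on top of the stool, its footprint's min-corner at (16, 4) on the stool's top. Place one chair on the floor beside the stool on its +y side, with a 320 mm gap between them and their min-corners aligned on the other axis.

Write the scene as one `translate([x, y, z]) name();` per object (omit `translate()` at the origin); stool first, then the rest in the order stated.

stool();
translate([16, 4, 428]) stool_2();
translate([0, 652, 0]) chair();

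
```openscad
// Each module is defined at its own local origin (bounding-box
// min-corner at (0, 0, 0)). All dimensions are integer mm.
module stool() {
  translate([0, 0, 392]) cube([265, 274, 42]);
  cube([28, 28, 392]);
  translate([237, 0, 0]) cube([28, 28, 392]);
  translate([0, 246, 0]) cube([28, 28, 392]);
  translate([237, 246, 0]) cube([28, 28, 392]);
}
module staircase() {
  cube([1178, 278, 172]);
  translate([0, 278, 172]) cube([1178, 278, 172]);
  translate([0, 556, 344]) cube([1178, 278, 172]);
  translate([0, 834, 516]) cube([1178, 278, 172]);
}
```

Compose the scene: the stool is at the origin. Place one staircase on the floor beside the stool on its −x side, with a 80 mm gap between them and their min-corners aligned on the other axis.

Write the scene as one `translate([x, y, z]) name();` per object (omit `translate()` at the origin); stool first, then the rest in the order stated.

stool();
translate([-1258, 0, 0]) staircase();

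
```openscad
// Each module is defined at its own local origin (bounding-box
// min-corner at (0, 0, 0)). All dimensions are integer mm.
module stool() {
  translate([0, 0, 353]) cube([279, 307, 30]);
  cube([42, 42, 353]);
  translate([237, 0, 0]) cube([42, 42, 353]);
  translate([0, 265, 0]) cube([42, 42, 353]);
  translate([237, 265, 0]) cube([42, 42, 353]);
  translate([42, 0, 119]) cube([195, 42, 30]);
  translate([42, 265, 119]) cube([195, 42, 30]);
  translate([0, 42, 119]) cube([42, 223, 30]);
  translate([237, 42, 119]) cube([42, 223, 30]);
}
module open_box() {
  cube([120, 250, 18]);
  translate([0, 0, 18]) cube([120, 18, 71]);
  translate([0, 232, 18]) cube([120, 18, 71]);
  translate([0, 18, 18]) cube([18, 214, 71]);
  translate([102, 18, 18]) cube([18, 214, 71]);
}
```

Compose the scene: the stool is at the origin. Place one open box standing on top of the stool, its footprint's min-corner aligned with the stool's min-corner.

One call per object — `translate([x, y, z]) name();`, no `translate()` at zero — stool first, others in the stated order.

stool();
translate([0, 0, 383]) open_box();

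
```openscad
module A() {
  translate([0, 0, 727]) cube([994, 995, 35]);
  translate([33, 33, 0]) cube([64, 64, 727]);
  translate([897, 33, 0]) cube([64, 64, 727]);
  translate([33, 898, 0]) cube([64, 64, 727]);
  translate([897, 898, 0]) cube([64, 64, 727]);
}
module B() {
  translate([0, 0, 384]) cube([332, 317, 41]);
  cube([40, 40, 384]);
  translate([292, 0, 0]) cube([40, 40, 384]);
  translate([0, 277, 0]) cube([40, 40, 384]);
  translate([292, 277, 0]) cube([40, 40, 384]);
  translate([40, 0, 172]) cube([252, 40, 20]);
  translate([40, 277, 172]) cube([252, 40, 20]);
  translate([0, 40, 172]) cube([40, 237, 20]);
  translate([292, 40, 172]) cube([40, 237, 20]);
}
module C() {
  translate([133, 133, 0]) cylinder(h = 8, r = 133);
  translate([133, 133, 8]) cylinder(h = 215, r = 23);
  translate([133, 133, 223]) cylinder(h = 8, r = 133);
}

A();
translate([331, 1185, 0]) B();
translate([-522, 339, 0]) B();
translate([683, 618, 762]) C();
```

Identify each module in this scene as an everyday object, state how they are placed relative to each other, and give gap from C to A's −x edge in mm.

A is a table. B is a stool. C is a spool. Two stools sit around the table at the +y, −x sides. The spool is on top of the table. The gap from the spool to the table's −x edge is 683 mm.

The spool's min-x is at 683; the table's min-x is 0; gap = 683 mm.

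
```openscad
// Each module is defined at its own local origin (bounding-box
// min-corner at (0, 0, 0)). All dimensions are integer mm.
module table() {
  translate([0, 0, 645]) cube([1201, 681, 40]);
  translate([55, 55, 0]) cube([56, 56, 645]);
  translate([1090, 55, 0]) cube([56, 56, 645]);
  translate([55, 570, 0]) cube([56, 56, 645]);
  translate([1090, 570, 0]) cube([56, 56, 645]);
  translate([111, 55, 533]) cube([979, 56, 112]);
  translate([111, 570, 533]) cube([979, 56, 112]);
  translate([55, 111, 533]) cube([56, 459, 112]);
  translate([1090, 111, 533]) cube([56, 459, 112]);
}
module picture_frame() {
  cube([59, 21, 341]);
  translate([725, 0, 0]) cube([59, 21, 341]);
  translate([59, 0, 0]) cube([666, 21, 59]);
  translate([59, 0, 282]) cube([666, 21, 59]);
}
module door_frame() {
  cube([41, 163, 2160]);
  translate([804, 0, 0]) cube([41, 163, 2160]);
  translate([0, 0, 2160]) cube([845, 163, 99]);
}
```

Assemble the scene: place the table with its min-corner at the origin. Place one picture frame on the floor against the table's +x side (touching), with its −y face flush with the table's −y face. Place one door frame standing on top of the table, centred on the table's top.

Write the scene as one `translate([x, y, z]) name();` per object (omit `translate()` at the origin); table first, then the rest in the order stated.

table();
translate([1201, 0, 0]) picture_frame();
translate([178, 259, 685]) door_frame();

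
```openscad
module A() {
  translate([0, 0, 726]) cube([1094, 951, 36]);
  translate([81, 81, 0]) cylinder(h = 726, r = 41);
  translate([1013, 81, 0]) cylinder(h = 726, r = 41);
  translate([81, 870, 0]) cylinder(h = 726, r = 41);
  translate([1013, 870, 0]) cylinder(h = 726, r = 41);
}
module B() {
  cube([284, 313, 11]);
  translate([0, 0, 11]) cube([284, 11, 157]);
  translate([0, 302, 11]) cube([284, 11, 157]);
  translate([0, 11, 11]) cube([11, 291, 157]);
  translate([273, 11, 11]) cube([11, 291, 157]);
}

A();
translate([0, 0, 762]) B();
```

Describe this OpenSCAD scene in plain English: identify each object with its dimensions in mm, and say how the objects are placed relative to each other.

A is a table: top 1094 mm (x) × 951 mm (y), 36 mm thick, upper face at z = 762 mm, on four round legs of 82 mm diameter, each leg's bounding box inset 40 mm from the nearest pair of top edges, running from z = 0 to the bottom of the top.

B is an open storage box with external size 284×313×168 mm and wall thickness 11 mm (the base is also 11 mm thick). The base covers the whole footprint; the four walls stand on the base, with the y-facing walls full-width and the x-facing walls fitting between their inner faces.

The open box is on top of the table.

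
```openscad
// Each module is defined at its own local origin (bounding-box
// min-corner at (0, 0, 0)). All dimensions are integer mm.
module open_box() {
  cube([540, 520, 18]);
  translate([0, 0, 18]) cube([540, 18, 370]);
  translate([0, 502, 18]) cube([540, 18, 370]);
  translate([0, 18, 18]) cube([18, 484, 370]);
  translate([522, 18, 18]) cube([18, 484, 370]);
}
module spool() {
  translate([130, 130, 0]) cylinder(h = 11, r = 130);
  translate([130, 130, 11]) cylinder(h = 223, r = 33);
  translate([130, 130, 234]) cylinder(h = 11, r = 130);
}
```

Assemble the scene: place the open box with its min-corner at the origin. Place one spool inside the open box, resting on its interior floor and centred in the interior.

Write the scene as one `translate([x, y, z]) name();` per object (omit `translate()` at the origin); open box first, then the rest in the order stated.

open_box();
translate([140, 130, 18]) spool();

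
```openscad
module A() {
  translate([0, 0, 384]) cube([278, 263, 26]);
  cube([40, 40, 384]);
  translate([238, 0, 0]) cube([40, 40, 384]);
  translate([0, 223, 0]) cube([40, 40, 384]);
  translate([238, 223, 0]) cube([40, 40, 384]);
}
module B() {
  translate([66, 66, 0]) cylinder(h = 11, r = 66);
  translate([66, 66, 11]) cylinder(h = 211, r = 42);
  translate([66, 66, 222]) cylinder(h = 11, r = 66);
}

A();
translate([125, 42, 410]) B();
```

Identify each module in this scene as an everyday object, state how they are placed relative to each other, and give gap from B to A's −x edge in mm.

The spool's min-x is at 125; the stool's min-x is 0; gap = 125 mm.

A is a stool. B is a spool. The spool is on top of the stool. The gap from the spool to the stool's −x edge is 125 mm.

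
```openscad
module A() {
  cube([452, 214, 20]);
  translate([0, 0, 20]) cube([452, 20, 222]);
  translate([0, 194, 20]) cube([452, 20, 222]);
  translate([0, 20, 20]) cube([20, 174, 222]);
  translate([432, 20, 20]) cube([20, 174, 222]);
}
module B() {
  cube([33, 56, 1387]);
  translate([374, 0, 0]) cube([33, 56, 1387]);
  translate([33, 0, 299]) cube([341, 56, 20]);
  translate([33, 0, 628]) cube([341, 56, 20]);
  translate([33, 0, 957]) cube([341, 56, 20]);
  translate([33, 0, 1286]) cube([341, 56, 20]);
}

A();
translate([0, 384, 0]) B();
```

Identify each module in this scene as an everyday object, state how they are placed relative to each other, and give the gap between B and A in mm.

The ladder's nearest face is 170 mm from the open box's +y face.

A is an open box. B is a ladder. The ladder is on the floor beside the open box on its +y side. The gap between the ladder and the open box is 170 mm.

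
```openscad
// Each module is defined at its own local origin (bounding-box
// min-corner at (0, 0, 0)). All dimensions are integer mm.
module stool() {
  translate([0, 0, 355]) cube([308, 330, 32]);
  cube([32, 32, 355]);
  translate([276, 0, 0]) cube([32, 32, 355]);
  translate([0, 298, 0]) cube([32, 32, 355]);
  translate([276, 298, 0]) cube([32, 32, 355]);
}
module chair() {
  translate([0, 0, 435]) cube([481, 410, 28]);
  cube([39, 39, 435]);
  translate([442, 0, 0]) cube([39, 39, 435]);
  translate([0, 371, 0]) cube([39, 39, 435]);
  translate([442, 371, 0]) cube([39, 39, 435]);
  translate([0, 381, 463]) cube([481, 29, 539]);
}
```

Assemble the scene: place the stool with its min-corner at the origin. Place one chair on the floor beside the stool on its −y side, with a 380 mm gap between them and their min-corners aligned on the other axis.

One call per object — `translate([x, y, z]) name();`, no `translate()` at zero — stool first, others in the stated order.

stool();
translate([0, -790, 0]) chair();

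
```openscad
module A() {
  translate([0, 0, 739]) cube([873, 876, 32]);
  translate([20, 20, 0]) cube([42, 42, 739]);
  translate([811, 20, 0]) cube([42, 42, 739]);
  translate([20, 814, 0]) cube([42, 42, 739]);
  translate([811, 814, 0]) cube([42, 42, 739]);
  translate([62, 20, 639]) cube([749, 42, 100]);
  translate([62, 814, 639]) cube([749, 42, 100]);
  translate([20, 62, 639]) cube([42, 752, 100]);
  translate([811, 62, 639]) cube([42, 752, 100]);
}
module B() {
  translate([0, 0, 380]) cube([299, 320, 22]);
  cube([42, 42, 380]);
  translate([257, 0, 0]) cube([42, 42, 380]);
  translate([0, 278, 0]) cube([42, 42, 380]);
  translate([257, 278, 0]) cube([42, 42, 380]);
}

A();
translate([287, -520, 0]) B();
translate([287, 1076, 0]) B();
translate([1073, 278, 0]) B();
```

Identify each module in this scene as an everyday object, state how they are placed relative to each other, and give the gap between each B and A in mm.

Each stool's nearest face is 200 mm from the table's bounding box.

A is a table. B is a stool. Three stools sit around the table at the −y, +y, +x sides. The gap between each stool and the table is 200 mm.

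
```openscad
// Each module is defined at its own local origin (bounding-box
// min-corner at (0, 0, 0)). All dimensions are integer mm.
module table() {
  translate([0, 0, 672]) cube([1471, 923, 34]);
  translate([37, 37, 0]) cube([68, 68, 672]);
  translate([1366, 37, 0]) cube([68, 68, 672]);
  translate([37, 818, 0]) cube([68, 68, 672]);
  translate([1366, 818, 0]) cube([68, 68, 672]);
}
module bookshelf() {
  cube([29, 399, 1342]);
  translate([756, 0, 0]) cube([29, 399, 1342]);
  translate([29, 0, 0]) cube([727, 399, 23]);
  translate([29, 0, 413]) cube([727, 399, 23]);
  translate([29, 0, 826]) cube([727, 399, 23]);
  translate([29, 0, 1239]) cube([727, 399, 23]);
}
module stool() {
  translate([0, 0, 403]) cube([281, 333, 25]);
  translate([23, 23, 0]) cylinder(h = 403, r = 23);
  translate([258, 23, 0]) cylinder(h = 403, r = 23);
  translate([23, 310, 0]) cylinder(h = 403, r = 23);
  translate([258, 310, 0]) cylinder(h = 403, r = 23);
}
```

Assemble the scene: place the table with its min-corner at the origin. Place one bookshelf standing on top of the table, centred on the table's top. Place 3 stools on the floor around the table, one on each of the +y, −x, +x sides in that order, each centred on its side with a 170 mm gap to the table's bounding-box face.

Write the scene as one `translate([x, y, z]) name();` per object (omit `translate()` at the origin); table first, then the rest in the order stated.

table();
translate([343, 262, 706]) bookshelf();
translate([595, 1093, 0]) stool();
translate([-451, 295, 0]) stool();
translate([1641, 295, 0]) stool();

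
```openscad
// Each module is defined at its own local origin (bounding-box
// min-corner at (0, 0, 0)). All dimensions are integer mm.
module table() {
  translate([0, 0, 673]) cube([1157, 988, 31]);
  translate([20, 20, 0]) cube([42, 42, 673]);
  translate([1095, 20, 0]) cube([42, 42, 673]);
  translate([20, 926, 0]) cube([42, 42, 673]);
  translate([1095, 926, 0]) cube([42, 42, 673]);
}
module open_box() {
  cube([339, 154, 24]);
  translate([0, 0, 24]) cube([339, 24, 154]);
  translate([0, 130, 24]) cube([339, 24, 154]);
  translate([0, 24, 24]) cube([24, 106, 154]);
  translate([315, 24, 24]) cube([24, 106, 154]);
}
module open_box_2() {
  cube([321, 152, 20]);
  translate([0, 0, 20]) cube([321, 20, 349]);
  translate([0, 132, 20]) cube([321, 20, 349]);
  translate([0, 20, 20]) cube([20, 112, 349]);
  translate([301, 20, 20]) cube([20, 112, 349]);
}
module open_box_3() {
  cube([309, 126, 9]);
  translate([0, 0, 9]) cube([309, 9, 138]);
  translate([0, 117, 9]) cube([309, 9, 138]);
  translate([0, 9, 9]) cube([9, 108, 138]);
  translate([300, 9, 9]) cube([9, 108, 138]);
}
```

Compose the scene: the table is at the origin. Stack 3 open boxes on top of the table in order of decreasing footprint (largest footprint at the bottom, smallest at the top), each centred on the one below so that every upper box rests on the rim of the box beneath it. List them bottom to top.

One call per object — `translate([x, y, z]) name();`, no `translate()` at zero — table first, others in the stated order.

table();
translate([409, 417, 704]) open_box();
translate([418, 418, 882]) open_box_2();
translate([424, 431, 1251]) open_box_3();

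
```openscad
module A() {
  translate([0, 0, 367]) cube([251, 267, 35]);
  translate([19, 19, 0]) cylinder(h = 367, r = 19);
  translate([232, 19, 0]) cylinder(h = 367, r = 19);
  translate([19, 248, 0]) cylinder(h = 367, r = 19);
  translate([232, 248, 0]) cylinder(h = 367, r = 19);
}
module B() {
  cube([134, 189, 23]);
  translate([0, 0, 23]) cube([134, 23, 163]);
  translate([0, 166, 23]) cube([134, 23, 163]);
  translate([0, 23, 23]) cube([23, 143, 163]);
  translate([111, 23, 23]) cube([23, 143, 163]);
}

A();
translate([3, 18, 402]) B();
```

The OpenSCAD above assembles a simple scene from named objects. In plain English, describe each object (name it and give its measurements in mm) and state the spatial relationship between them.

A is a simple wooden stool: a rectangular seat 251 mm (x) by 267 mm (y), 35 mm thick, top face at z = 402 mm, on four round legs, each 38 mm in diameter. The legs rest on z = 0, each leg's axis is inset half a diameter from the nearest pair of seat edges (so the leg's bounding box is flush with the corner).

B is an open-topped rectangular box: outside dimensions 134×189×186 mm, with a uniform wall and base thickness of 23 mm. The base is a full 134×189 slab on the floor; four walls sit on top of the base. The front and back walls (the −y and +y sides) span the full width; the two side walls fit between them.

The open box is on top of the stool.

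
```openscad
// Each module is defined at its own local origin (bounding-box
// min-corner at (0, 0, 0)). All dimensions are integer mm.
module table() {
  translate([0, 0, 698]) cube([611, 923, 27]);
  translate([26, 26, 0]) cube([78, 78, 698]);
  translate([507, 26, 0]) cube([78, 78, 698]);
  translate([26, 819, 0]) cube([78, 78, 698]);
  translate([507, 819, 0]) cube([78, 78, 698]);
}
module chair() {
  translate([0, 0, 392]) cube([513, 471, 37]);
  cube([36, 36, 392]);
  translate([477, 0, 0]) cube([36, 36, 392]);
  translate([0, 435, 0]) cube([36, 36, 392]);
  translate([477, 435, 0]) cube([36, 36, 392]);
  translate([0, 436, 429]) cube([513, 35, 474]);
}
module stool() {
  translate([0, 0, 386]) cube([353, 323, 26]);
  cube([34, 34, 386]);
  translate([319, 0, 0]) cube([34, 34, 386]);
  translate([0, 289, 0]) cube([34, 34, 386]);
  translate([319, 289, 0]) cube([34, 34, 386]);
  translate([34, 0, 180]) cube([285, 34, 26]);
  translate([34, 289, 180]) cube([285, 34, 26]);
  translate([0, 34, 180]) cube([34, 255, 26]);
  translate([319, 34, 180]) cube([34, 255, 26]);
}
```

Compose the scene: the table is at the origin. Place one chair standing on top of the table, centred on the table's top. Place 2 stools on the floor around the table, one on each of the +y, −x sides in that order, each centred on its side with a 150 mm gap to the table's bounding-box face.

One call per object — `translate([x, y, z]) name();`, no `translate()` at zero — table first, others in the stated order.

table();
translate([49, 226, 725]) chair();
translate([129, 1073, 0]) stool();
translate([-503, 300, 0]) stool();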